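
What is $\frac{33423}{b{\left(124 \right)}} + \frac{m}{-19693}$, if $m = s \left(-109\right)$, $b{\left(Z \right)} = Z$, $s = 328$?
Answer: $\frac{662632387}{2441932} \approx 271.36$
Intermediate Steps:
$m = -35752$ ($m = 328 \left(-109\right) = -35752$)
$\frac{33423}{b{\left(124 \right)}} + \frac{m}{-19693} = \frac{33423}{124} - \frac{35752}{-19693} = 33423 \cdot \frac{1}{124} - - \frac{35752}{19693} = \frac{33423}{124} + \frac{35752}{19693} = \frac{662632387}{2441932}$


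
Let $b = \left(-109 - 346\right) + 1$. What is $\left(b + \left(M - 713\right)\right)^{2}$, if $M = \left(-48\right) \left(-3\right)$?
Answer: $1046529$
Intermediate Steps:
$M = 144$
$b = -454$ ($b = -455 + 1 = -454$)
$\left(b + \left(M - 713\right)\right)^{2} = \left(-454 + \left(144 - 713\right)\right)^{2} = \left(-454 - 569\right)^{2} = \left(-1023\right)^{2} = 1046529$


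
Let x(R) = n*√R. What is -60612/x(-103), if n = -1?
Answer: -60612*I*√103/103 ≈ -5972.3*I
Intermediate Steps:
x(R) = -√R
-60612/x(-103) = -60612*I*√103/103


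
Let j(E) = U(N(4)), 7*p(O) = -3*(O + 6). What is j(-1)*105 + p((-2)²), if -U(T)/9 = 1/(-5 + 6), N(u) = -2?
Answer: -6645/7 ≈ -949.29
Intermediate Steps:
p(O) = -18/7 - 3*O/7 (p(O) = (-3*(O + 6))/7 = (-3*(6 + O))/7 = (-18 - 3*O)/7 = -18/7 - 3*O/7)
U(T) = -9 (U(T) = -9/(-5 + 6) = -9/1 = -9*1 = -9)
j(E) = -9
j(-1)*105 + p((-2)²) = -9*105 + (-18/7 - 3/7*(-2)²) = -945 + (-18/7 - 3/7*4) = -945 + (-18/7 - 12/7) = -945 - 30/7 = -6645/7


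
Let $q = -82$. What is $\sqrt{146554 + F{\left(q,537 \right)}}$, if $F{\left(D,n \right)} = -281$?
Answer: $\sqrt{146273} \approx 382.46$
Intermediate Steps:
$\sqrt{146554 + F{\left(q,537 \right)}} = \sqrt{146554 - 281} = \sqrt{146273}$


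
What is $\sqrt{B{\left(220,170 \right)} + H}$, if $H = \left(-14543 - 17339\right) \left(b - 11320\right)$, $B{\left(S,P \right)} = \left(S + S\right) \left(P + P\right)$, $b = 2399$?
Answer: $\sqrt{284568922} \approx 16869.0$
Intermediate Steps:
$B{\left(S,P \right)} = 4 P S$ ($B{\left(S,P \right)} = 2 S 2 P = 4 P S$)
$H = 284419322$ ($H = \left(-14543 - 17339\right) \left(2399 - 11320\right) = \left(-31882\right) \left(-8921\right) = 284419322$)
$\sqrt{B{\left(220,170 \right)} + H} = \sqrt{4 \cdot 170 \cdot 220 + 284419322} = \sqrt{149600 + 284419322} = \sqrt{284568922}$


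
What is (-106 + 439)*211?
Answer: 70263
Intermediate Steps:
(-106 + 439)*211 = 333*211 = 70263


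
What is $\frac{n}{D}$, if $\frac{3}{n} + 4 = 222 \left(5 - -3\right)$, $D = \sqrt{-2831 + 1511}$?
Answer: $- \frac{i \sqrt{330}}{389840} \approx - 4.6598 \cdot 10^{-5} i$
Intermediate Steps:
$D = 2 i \sqrt{330}$ ($D = \sqrt{-1320} = 2 i \sqrt{330} \approx 36.332 i$)
$n = \frac{3}{1772}$ ($n = \frac{3}{-4 + 222 \left(5 - -3\right)} = \frac{3}{-4 + 222 \left(5 + 3\right)} = \frac{3}{-4 + 222 \cdot 8} = \frac{3}{-4 + 1776} = \frac{3}{1772} \approx 0.001693$)
$\frac{n}{D} = \frac{3}{1772 \cdot 2 i \sqrt{330}} = \frac{3 \left(- \frac{i \sqrt{330}}{660}\right)}{1772} = - \frac{i \sqrt{330}}{389840}$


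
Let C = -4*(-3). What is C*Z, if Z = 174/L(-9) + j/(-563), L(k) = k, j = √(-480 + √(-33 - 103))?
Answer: -232 - 12*√(-480 + 2*I*√34)/563 ≈ -232.01 - 0.46701*I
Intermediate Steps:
j = √(-480 + 2*I*√34) (j = √(-480 + √(-136)) = √(-480 + 2*I*√34) ≈ 0.2661 + 21.911*I)
C = 12
Z = -58/3 - √(-480 + 2*I*√34)/563 (Z = 174/(-9) + √(-480 + 2*I*√34)/(-563) = 174*(-⅑) + √(-480 + 2*I*√34)*(-1/563) = -58/3 - √(-480 + 2*I*√34)/563 ≈ -19.334 - 0.038917*I)
C*Z = 12*(-58/3 - √(-480 + 2*I*√34)/563) = -232 - 12*√(-480 + 2*I*√34)/563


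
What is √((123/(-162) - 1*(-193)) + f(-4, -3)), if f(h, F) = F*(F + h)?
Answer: 7*√1410/18 ≈ 14.603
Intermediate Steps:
√((123/(-162) - 1*(-193)) + f(-4, -3)) = √((123/(-162) - 1*(-193)) - 3*(-3 - 4)) = √((123*(-1/162) + 193) - 3*(-7)) = √((-41/54 + 193) + 21) = √(10381/54 + 21) = √(11515/54) = 7*√1410/18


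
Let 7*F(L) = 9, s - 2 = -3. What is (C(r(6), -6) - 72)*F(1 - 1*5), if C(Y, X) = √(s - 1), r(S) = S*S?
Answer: -648/7 + 9*I*√2/7 ≈ -92.571 + 1.8183*I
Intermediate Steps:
s = -1 (s = 2 - 3 = -1)
r(S) = S²
C(Y, X) = I*√2 (C(Y, X) = √(-1 - 1) = √(-2) = I*√2)
F(L) = 9/7 (F(L) = (⅐)*9 = 9/7)
(C(r(6), -6) - 72)*F(1 - 1*5) = (I*√2 - 72)*(9/7) = (-72 + I*√2)*(9/7) = -648/7 + 9*I*√2/7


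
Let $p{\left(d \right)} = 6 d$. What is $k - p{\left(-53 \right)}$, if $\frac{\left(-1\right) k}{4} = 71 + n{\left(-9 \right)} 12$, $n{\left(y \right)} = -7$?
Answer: $370$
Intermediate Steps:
$k = 52$ ($k = - 4 \left(71 - 84\right) = \left(-4\right) \left(-13\right) = 52$)
$k - p{\left(-53 \right)} = 52 - 6 \left(-53\right) = 52 - -318 = 52 + 318 = 370$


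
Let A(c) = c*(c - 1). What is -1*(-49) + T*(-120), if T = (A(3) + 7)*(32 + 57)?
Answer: -138791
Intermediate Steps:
A(c) = c*(-1 + c)
T = 1157 (T = (3*(-1 + 3) + 7)*(32 + 57) = (3*2 + 7)*89 = (6 + 7)*89 = 13*89 = 1157)
-1*(-49) + T*(-120) = -1*(-49) + 1157*(-120) = 49 - 138840 = -138791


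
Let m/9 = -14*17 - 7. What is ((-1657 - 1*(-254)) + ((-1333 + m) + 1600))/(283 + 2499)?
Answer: -257/214 ≈ -1.2009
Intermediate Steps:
m = -2205 (m = 9*(-14*17 - 7) = 9*(-238 - 7) = 9*(-245) = -2205)
((-1657 - 1*(-254)) + ((-1333 + m) + 1600))/(283 + 2499) = ((-1657 - 1*(-254)) + ((-1333 - 2205) + 1600))/(283 + 2499) = ((-1657 + 254) + (-3538 + 1600))/2782 = (-1403 - 1938)*(1/2782) = -3341*1/2782 = -257/214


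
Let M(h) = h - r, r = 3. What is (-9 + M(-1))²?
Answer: 169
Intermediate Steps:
M(h) = -3 + h (M(h) = h - 1*3 = h - 3 = -3 + h)
(-9 + M(-1))² = (-9 + (-3 - 1))² = (-9 - 4)² = (-13)² = 169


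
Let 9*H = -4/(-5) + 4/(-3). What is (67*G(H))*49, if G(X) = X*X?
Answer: 210112/18225 ≈ 11.529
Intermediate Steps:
H = -8/135 (H = (-4/(-5) + 4/(-3))/9 = (-4*(-⅕) + 4*(-⅓))/9 = (⅘ - 4/3)/9 = (⅑)*(-8/15) = -8/135 ≈ -0.059259)
G(X) = X²
(67*G(H))*49 = (67*(-8/135)²)*49 = (67*(64/18225))*49 = (4288/18225)*49 = 210112/18225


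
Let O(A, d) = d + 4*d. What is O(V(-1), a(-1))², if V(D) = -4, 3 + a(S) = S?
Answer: 400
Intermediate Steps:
a(S) = -3 + S
O(A, d) = 5*d
O(V(-1), a(-1))² = (5*(-3 - 1))² = (5*(-4))² = (-20)² = 400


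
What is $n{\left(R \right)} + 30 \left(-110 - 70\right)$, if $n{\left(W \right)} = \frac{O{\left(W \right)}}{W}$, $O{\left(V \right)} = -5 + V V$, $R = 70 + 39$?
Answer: $- \frac{576724}{109} \approx -5291.0$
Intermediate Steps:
$R = 109$
$O{\left(V \right)} = -5 + V^{2}$
$n{\left(W \right)} = \frac{-5 + W^{2}}{W}$
$n{\left(R \right)} + 30 \left(-110 - 70\right) = \left(109 - \frac{5}{109}\right) + 30 \left(-110 - 70\right) = \left(109 - \frac{5}{109}\right) + 30 \left(-180\right) = \left(109 - \frac{5}{109}\right) - 5400 = \frac{11876}{109} - 5400 = - \frac{576724}{109}$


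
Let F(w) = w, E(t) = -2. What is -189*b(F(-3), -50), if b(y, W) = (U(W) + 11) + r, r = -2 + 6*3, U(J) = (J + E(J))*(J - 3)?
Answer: -525987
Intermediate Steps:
U(J) = (-3 + J)*(-2 + J) (U(J) = (J - 2)*(J - 3) = (-2 + J)*(-3 + J) = (-3 + J)*(-2 + J))
r = 16 (r = -2 + 18 = 16)
b(y, W) = 33 + W**2 - 5*W (b(y, W) = ((6 + W**2 - 5*W) + 11) + 16 = (17 + W**2 - 5*W) + 16 = 33 + W**2 - 5*W)
-189*b(F(-3), -50) = -189*(33 + (-50)**2 - 5*(-50)) = -189*(33 + 2500 + 250) = -189*2783 = -525987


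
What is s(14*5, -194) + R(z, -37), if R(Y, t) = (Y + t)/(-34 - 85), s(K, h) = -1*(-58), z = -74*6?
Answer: 7383/119 ≈ 62.042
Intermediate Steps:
z = -444
s(K, h) = 58
R(Y, t) = -Y/119 - t/119 (R(Y, t) = (Y + t)/(-119) = (Y + t)*(-1/119) = -Y/119 - t/119)
s(14*5, -194) + R(z, -37) = 58 + (-1/119*(-444) - 1/119*(-37)) = 58 + (444/119 + 37/119) = 58 + 481/119 = 7383/119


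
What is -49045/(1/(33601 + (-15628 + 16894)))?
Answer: -1710052015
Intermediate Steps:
-49045/(1/(33601 + (-15628 + 16894))) = -49045/(1/(33601 + 1266)) = -49045/(1/34867) = -49045/1/34867 = -49045*34867 = -1710052015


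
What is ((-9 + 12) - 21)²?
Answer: 324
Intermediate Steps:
((-9 + 12) - 21)² = (3 - 21)² = (-18)² = 324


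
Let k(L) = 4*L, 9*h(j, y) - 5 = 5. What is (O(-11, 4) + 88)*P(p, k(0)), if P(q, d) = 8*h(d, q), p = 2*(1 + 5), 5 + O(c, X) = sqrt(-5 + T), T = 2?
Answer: 6640/9 + 80*I*sqrt(3)/9 ≈ 737.78 + 15.396*I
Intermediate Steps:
h(j, y) = 10/9 (h(j, y) = 5/9 + (1/9)*5 = 5/9 + 5/9 = 10/9)
O(c, X) = -5 + I*sqrt(3) (O(c, X) = -5 + sqrt(-5 + 2) = -5 + sqrt(-3) = -5 + I*sqrt(3))
p = 12 (p = 2*6 = 12)
P(q, d) = 80/9 (P(q, d) = 8*(10/9) = 80/9)
(O(-11, 4) + 88)*P(p, k(0)) = ((-5 + I*sqrt(3)) + 88)*(80/9) = (83 + I*sqrt(3))*(80/9) = 6640/9 + 80*I*sqrt(3)/9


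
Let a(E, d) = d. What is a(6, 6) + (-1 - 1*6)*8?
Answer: -50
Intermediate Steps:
a(6, 6) + (-1 - 1*6)*8 = 6 + (-1 - 1*6)*8 = 6 + (-1 - 6)*8 = 6 - 7*8 = 6 - 56 = -50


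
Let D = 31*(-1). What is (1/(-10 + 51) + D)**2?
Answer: 1612900/1681 ≈ 959.49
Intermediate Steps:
D = -31
(1/(-10 + 51) + D)**2 = (1/(-10 + 51) - 31)**2 = (1/41 - 31)**2 = (-1270/41)**2 = 1612900/1681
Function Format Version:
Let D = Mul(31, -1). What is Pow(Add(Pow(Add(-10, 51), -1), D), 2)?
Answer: Rational(1612900, 1681) ≈ 959.49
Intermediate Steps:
D = -31
Pow(Add(Pow(Add(-10, 51), -1), D), 2) = Pow(Add(Pow(Add(-10, 51), -1), -31), 2) = Pow(Add(Pow(41, -1), -31), 2) = Pow(Add(Rational(1, 41), -31), 2) = Pow(Rational(-1270, 41), 2) = Rational(1612900, 1681)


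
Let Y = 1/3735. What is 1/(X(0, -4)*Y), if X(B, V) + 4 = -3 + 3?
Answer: -3735/4 ≈ -933.75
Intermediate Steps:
X(B, V) = -4 (X(B, V) = -4 + (-3 + 3) = -4 + 0 = -4)
Y = 1/3735 ≈ 0.00026774
1/(X(0, -4)*Y) = 1/(-4*1/3735) = 1/(-4/3735) = -3735/4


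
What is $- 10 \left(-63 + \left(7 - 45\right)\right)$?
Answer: $1010$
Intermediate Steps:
$- 10 \left(-63 + \left(7 - 45\right)\right) = - 10 \left(-63 - 38\right) = \left(-10\right) \left(-101\right) = 1010$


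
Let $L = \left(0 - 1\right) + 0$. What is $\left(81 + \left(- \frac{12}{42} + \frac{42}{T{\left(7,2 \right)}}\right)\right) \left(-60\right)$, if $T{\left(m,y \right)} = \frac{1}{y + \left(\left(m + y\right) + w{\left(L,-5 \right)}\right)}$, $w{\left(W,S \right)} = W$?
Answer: $- \frac{210300}{7} \approx -30043.0$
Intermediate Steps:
$L = -1$ ($L = -1 + 0 = -1$)
$T{\left(m,y \right)} = \frac{1}{-1 + m + 2 y}$ ($T{\left(m,y \right)} = \frac{1}{y - \left(1 - m - y\right)} = \frac{1}{y + \left(-1 + m + y\right)} = \frac{1}{-1 + m + 2 y}$)
$\left(81 + \left(- \frac{12}{42} + \frac{42}{T{\left(7,2 \right)}}\right)\right) \left(-60\right) = \left(81 + \left(- \frac{12}{42} + \frac{42}{\frac{1}{-1 + 7 + 2 \cdot 2}}\right)\right) \left(-60\right) = \left(81 + \left(\left(-12\right) \frac{1}{42} + \frac{42}{\frac{1}{-1 + 7 + 4}}\right)\right) \left(-60\right) = \left(81 - \left(\frac{2}{7} - \frac{42}{\frac{1}{10}}\right)\right) \left(-60\right) = \left(81 - \left(\frac{2}{7} - 42 \frac{1}{\frac{1}{10}}\right)\right) \left(-60\right) = \left(81 + \left(- \frac{2}{7} + 42 \cdot 10\right)\right) \left(-60\right) = \left(81 + \left(- \frac{2}{7} + 420\right)\right) \left(-60\right) = \left(81 + \frac{2938}{7}\right) \left(-60\right) = \frac{3505}{7} \left(-60\right) = - \frac{210300}{7}$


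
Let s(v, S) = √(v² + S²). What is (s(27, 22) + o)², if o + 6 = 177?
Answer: (171 + √1213)² ≈ 42365.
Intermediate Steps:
o = 171 (o = -6 + 177 = 171)
s(v, S) = √(S² + v²)
(s(27, 22) + o)² = (√(22² + 27²) + 171)² = (√(484 + 729) + 171)² = (√1213 + 171)² = (171 + √1213)²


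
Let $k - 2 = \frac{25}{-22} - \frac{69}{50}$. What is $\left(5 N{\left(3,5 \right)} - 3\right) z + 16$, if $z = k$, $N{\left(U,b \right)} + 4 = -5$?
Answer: $\frac{11216}{275} \approx 40.785$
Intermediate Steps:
$N{\left(U,b \right)} = -9$ ($N{\left(U,b \right)} = -4 - 5 = -9$)
$k = - \frac{142}{275}$ ($k = 2 + \left(\frac{25}{-22} - \frac{69}{50}\right) = 2 + \left(25 \left(- \frac{1}{22}\right) - \frac{69}{50}\right) = 2 - \frac{692}{275} = - \frac{142}{275} \approx -0.51636$)
$z = - \frac{142}{275} \approx -0.51636$
$\left(5 N{\left(3,5 \right)} - 3\right) z + 16 = \left(5 \left(-9\right) - 3\right) \left(- \frac{142}{275}\right) + 16 = \left(-45 - 3\right) \left(- \frac{142}{275}\right) + 16 = \left(-48\right) \left(- \frac{142}{275}\right) + 16 = \frac{6816}{275} + 16 = \frac{11216}{275}$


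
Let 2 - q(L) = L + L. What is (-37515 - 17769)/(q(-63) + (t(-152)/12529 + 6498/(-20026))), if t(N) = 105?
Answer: -5368062579/12398075 ≈ -432.98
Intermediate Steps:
q(L) = 2 - 2*L (q(L) = 2 - (L + L) = 2 - 2*L)
(-37515 - 17769)/(q(-63) + (t(-152)/12529 + 6498/(-20026))) = (-37515 - 17769)/((2 - 2*(-63)) + (105/12529 + 6498/(-20026))) = -55284/((2 + 126) + (105*(1/12529) + 6498*(-1/20026))) = -55284/(128 + (105/12529 - 171/527)) = -55284/(128 - 122772/388399) = -55284/49592300/388399 = -55284*388399/49592300 = -5368062579/12398075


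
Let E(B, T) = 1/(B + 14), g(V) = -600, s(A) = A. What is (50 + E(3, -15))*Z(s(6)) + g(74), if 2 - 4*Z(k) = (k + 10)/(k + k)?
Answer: -60349/102 ≈ -591.66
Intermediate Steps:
Z(k) = ½ - (10 + k)/(8*k) (Z(k) = ½ - (k + 10)/(4*(k + k)) = ½ - (10 + k)/(4*(2*k)) = ½ - (10 + k)*1/(2*k)/4 = ½ - (10 + k)/(8*k))
E(B, T) = 1/(14 + B)
(50 + E(3, -15))*Z(s(6)) + g(74) = (50 + 1/(14 + 3))*((⅛)*(-10 + 3*6)/6) - 600 = (50 + 1/17)*((⅛)*(⅙)*(-10 + 18)) - 600 = (50 + 1/17)*((⅛)*(⅙)*8) - 600 = (851/17)*(⅙) - 600 = 851/102 - 600 = -60349/102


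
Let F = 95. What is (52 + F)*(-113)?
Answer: -16611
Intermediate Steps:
(52 + F)*(-113) = (52 + 95)*(-113) = 147*(-113) = -16611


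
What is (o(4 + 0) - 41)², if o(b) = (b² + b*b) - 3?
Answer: 144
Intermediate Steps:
o(b) = -3 + 2*b² (o(b) = (b² + b²) - 3 = 2*b² - 3 = -3 + 2*b²)
(o(4 + 0) - 41)² = ((-3 + 2*(4 + 0)²) - 41)² = ((-3 + 2*4²) - 41)² = ((-3 + 2*16) - 41)² = ((-3 + 32) - 41)² = (29 - 41)² = (-12)² = 144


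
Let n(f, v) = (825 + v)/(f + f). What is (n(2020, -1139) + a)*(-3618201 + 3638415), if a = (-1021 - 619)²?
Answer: 54911248557201/1010 ≈ 5.4368e+10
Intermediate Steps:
n(f, v) = (825 + v)/(2*f) (n(f, v) = (825 + v)/((2*f)) = (825 + v)*(1/(2*f)) = (825 + v)/(2*f))
a = 2689600 (a = (-1640)² = 2689600)
(n(2020, -1139) + a)*(-3618201 + 3638415) = ((½)*(825 - 1139)/2020 + 2689600)*(-3618201 + 3638415) = ((½)*(1/2020)*(-314) + 2689600)*20214 = (-157/2020 + 2689600)*20214 = (5432991843/2020)*20214 = 54911248557201/1010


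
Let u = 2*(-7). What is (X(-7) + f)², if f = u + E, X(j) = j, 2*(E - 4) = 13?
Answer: 441/4 ≈ 110.25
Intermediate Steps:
E = 21/2 (E = 4 + (½)*13 = 4 + 13/2 = 21/2 ≈ 10.500)
u = -14
f = -7/2 (f = -14 + 21/2 = -7/2 ≈ -3.5000)
(X(-7) + f)² = (-7 - 7/2)² = (-21/2)² = 441/4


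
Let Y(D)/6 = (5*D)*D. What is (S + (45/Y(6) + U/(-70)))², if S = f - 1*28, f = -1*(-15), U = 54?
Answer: 133010089/705600 ≈ 188.51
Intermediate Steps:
Y(D) = 30*D² (Y(D) = 6*((5*D)*D) = 6*(5*D²) = 30*D²)
f = 15
S = -13 (S = 15 - 1*28 = 15 - 28 = -13)
(S + (45/Y(6) + U/(-70)))² = (-13 + (45/((30*6²)) + 54/(-70)))² = (-13 + (45/((30*36)) + 54*(-1/70)))² = (-13 + (45/1080 - 27/35))² = (-13 + (45*(1/1080) - 27/35))² = (-13 + (1/24 - 27/35))² = (-13 - 613/840)² = (-11533/840)² = 133010089/705600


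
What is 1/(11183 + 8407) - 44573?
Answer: -873185069/19590 ≈ -44573.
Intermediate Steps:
1/(11183 + 8407) - 44573 = 1/19590 - 44573 = -873185069/19590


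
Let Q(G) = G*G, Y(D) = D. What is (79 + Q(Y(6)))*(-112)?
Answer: -12880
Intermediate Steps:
Q(G) = G²
(79 + Q(Y(6)))*(-112) = (79 + 6²)*(-112) = (79 + 36)*(-112) = 115*(-112) = -12880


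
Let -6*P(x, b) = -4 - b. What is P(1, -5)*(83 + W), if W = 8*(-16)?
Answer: 15/2 ≈ 7.5000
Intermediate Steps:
W = -128
P(x, b) = ⅔ + b/6 (P(x, b) = -(-4 - b)/6 = ⅔ + b/6)
P(1, -5)*(83 + W) = (⅔ + (⅙)*(-5))*(83 - 128) = (⅔ - ⅚)*(-45) = -⅙*(-45) = 15/2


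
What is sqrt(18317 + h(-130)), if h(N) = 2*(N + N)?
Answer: 37*sqrt(13) ≈ 133.41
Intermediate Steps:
h(N) = 4*N (h(N) = 2*(2*N) = 4*N)
sqrt(18317 + h(-130)) = sqrt(18317 + 4*(-130)) = sqrt(18317 - 520) = sqrt(17797) = 37*sqrt(13)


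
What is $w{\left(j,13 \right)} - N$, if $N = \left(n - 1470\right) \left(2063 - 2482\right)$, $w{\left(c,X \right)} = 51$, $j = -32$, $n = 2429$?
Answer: $401872$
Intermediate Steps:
$N = -401821$ ($N = \left(2429 - 1470\right) \left(2063 - 2482\right) = 959 \left(-419\right) = -401821$)
$w{\left(j,13 \right)} - N = 51 - -401821 = 51 + 401821 = 401872$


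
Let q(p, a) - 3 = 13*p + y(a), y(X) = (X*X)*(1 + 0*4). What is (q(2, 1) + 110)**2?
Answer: 19600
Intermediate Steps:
y(X) = X**2 (y(X) = X**2*(1 + 0) = X**2*1 = X**2)
q(p, a) = 3 + a**2 + 13*p (q(p, a) = 3 + (13*p + a**2) = 3 + (a**2 + 13*p) = 3 + a**2 + 13*p)
(q(2, 1) + 110)**2 = ((3 + 1**2 + 13*2) + 110)**2 = ((3 + 1 + 26) + 110)**2 = (30 + 110)**2 = 140**2 = 19600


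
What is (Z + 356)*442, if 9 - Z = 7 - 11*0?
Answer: 158236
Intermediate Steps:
Z = 2 (Z = 9 - (7 - 11*0) = 9 - (7 + 0) = 9 - 1*7 = 9 - 7 = 2)
(Z + 356)*442 = (2 + 356)*442 = 358*442 = 158236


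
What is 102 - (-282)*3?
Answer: 948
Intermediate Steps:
102 - (-282)*3 = 102 - 47*(-18) = 102 + 846 = 948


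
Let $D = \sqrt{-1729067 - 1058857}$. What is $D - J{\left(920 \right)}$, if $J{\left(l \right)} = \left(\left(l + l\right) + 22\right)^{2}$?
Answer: $-3467044 + 2 i \sqrt{696981} \approx -3.467 \cdot 10^{6} + 1669.7 i$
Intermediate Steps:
$J{\left(l \right)} = \left(22 + 2 l\right)^{2}$ ($J{\left(l \right)} = \left(2 l + 22\right)^{2} = \left(22 + 2 l\right)^{2}$)
$D = 2 i \sqrt{696981}$ ($D = \sqrt{-2787924} = 2 i \sqrt{696981} \approx 1669.7 i$)
$D - J{\left(920 \right)} = 2 i \sqrt{696981} - 4 \left(11 + 920\right)^{2} = 2 i \sqrt{696981} - 4 \cdot 931^{2} = 2 i \sqrt{696981} - 4 \cdot 866761 = 2 i \sqrt{696981} - 3467044 = -3467044 + 2 i \sqrt{696981}$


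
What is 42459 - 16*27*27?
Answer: 30795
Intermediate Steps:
42459 - 16*27*27 = 42459 - 432*27 = 42459 - 1*11664 = 42459 - 11664 = 30795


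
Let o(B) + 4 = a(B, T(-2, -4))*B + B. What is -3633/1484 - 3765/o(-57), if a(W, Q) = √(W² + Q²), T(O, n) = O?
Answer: -691508403/279979814 + 214605*√3253/10565276 ≈ -1.3113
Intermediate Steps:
a(W, Q) = √(Q² + W²)
o(B) = -4 + B + B*√(4 + B²) (o(B) = -4 + (√((-2)² + B²)*B + B) = -4 + (√(4 + B²)*B + B) = -4 + (B*√(4 + B²) + B) = -4 + (B + B*√(4 + B²)) = -4 + B + B*√(4 + B²))
-3633/1484 - 3765/o(-57) = -3633/1484 - 3765/(-4 - 57 - 57*√(4 + (-57)²)) = -3633*1/1484 - 3765/(-4 - 57 - 57*√(4 + 3249)) = -519/212 - 3765/(-4 - 57 - 57*√3253) = -519/212 - 3765/(-61 - 57*√3253)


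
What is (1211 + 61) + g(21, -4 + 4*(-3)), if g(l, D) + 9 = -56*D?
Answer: 2159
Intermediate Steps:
g(l, D) = -9 - 56*D
(1211 + 61) + g(21, -4 + 4*(-3)) = (1211 + 61) + (-9 - 56*(-4 + 4*(-3))) = 1272 + (-9 - 56*(-4 - 12)) = 1272 + (-9 - 56*(-16)) = 1272 + (-9 + 896) = 1272 + 887 = 2159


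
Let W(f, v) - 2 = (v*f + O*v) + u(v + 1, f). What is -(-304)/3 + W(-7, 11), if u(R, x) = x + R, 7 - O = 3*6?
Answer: -269/3 ≈ -89.667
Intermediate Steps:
O = -11 (O = 7 - 3*6 = 7 - 1*18 = 7 - 18 = -11)
u(R, x) = R + x
W(f, v) = 3 + f - 10*v + f*v (W(f, v) = 2 + ((v*f - 11*v) + ((v + 1) + f)) = 2 + ((f*v - 11*v) + ((1 + v) + f)) = 2 + ((-11*v + f*v) + (1 + f + v)) = 2 + (1 + f - 10*v + f*v) = 3 + f - 10*v + f*v)
-(-304)/3 + W(-7, 11) = -(-304)/3 + (3 - 7 - 10*11 - 7*11) = -(-304)/3 + (3 - 7 - 110 - 77) = -2*(-152/3) - 191 = 304/3 - 191 = -269/3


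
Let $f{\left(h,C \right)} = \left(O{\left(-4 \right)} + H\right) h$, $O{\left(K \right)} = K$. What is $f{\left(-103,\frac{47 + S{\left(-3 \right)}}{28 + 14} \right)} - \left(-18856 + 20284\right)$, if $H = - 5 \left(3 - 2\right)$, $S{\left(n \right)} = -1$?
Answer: $-501$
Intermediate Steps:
$H = -5$ ($H = \left(-5\right) 1 = -5$)
$f{\left(h,C \right)} = - 9 h$ ($f{\left(h,C \right)} = \left(-4 - 5\right) h = - 9 h$)
$f{\left(-103,\frac{47 + S{\left(-3 \right)}}{28 + 14} \right)} - \left(-18856 + 20284\right) = \left(-9\right) \left(-103\right) - \left(-18856 + 20284\right) = 927 - 1428 = -501$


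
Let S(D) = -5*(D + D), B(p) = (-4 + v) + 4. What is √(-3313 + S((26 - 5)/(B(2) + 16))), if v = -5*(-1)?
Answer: I*√3323 ≈ 57.645*I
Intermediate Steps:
v = 5
B(p) = 5 (B(p) = (-4 + 5) + 4 = 1 + 4 = 5)
S(D) = -10*D
√(-3313 + S((26 - 5)/(B(2) + 16))) = √(-3313 - 10*(26 - 5)/(5 + 16)) = √(-3313 - 210/21) = √(-3313 - 10*1) = √(-3313 - 10) = √(-3323) = I*√3323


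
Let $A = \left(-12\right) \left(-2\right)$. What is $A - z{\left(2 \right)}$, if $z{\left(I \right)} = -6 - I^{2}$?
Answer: $34$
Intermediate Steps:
$A = 24$
$A - z{\left(2 \right)} = 24 - \left(-6 - 2^{2}\right) = 24 - \left(-6 - 4\right) = 24 - -10 = 24 + 10 = 34$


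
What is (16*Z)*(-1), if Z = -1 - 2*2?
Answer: 80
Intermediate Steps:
Z = -5 (Z = -1 - 4 = -5)
(16*Z)*(-1) = (16*(-5))*(-1) = -80*(-1) = 80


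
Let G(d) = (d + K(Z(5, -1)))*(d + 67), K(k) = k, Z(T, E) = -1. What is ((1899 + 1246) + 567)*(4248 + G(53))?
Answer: 38931456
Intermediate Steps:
G(d) = (-1 + d)*(67 + d) (G(d) = (d - 1)*(d + 67) = (-1 + d)*(67 + d))
((1899 + 1246) + 567)*(4248 + G(53)) = ((1899 + 1246) + 567)*(4248 + (-67 + 53² + 66*53)) = (3145 + 567)*(4248 + (-67 + 2809 + 3498)) = 3712*(4248 + 6240) = 3712*10488 = 38931456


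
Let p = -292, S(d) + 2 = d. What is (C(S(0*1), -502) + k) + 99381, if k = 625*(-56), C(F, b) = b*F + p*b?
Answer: 211969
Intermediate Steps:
S(d) = -2 + d
C(F, b) = -292*b + F*b (C(F, b) = b*F - 292*b = F*b - 292*b = -292*b + F*b)
k = -35000
(C(S(0*1), -502) + k) + 99381 = (-502*(-292 + (-2 + 0*1)) - 35000) + 99381 = (-502*(-292 + (-2 + 0)) - 35000) + 99381 = (-502*(-292 - 2) - 35000) + 99381 = (-502*(-294) - 35000) + 99381 = (147588 - 35000) + 99381 = 112588 + 99381 = 211969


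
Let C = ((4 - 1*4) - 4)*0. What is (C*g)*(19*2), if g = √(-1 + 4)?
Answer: 0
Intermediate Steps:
C = 0 (C = ((4 - 4) - 4)*0 = (0 - 4)*0 = -4*0 = 0)
g = √3 ≈ 1.7320
(C*g)*(19*2) = (0*√3)*(19*2) = 0*38 = 0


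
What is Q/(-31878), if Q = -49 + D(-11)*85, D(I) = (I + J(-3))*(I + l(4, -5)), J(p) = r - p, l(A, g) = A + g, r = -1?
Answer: -397/1386 ≈ -0.28644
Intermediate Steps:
J(p) = -1 - p
D(I) = (-1 + I)*(2 + I) (D(I) = (I + (-1 - 1*(-3)))*(I + (4 - 5)) = (I + (-1 + 3))*(I - 1) = (I + 2)*(-1 + I) = (2 + I)*(-1 + I) = (-1 + I)*(2 + I))
Q = 9131 (Q = -49 + (-2 - 11 + (-11)²)*85 = -49 + (-2 - 11 + 121)*85 = -49 + 108*85 = -49 + 9180 = 9131)
Q/(-31878) = 9131/(-31878) = 9131*(-1/31878) = -397/1386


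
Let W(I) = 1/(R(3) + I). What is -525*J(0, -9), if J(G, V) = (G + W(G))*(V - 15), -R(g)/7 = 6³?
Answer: -25/3 ≈ -8.3333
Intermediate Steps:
R(g) = -1512 (R(g) = -7*6³ = -7*216 = -1512)
W(I) = 1/(-1512 + I)
J(G, V) = (-15 + V)*(G + 1/(-1512 + G)) (J(G, V) = (G + 1/(-1512 + G))*(V - 15) = (G + 1/(-1512 + G))*(-15 + V) = (-15 + V)*(G + 1/(-1512 + G)))
-525*J(0, -9) = -525*(-15 - 9 + 0*(-1512 + 0)*(-15 - 9))/(-1512 + 0) = -525*(-15 - 9 + 0*(-1512)*(-24))/(-1512) = -(-25)*(-15 - 9 + 0)/72 = -(-25)*(-24)/72 = -525*1/63 = -25/3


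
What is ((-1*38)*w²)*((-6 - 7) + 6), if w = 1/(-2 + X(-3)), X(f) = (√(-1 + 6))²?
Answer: 266/9 ≈ 29.556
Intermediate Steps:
X(f) = 5 (X(f) = (√5)² = 5)
w = ⅓ (w = 1/(-2 + 5) = 1/3 = ⅓ ≈ 0.33333)
((-1*38)*w²)*((-6 - 7) + 6) = ((-1*38)*(⅓)²)*((-6 - 7) + 6) = (-38*⅑)*(-13 + 6) = -38/9*(-7) = 266/9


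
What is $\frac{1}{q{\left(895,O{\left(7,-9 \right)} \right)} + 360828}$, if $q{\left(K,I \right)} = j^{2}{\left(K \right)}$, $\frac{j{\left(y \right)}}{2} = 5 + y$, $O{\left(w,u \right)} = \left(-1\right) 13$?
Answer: $\frac{1}{3600828} \approx 2.7771 \cdot 10^{-7}$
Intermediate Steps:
$O{\left(w,u \right)} = -13$
$j{\left(y \right)} = 10 + 2 y$ ($j{\left(y \right)} = 2 \left(5 + y\right) = 10 + 2 y$)
$q{\left(K,I \right)} = \left(10 + 2 K\right)^{2}$
$\frac{1}{q{\left(895,O{\left(7,-9 \right)} \right)} + 360828} = \frac{1}{4 \left(5 + 895\right)^{2} + 360828} = \frac{1}{4 \cdot 900^{2} + 360828} = \frac{1}{4 \cdot 810000 + 360828} = \frac{1}{3240000 + 360828} = \frac{1}{3600828}$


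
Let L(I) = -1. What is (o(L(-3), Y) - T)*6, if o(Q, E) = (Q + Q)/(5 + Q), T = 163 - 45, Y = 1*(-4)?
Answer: -711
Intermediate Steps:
Y = -4
T = 118
o(Q, E) = 2*Q/(5 + Q) (o(Q, E) = (2*Q)/(5 + Q) = 2*Q/(5 + Q))
(o(L(-3), Y) - T)*6 = (2*(-1)/(5 - 1) - 1*118)*6 = (2*(-1)/4 - 118)*6 = (2*(-1)*(¼) - 118)*6 = (-½ - 118)*6 = -237/2*6 = -711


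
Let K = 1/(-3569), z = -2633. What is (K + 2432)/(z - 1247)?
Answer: -8679807/13847720 ≈ -0.62680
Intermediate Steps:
K = -1/3569 ≈ -0.00028019
(K + 2432)/(z - 1247) = (-1/3569 + 2432)/(-2633 - 1247) = (8679807/3569)/(-3880) = (8679807/3569)*(-1/3880) = -8679807/13847720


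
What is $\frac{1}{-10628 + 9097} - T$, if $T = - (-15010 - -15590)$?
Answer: $\frac{887979}{1531} \approx 580.0$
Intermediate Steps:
$T = -580$ ($T = - (-15010 + 15590) = \left(-1\right) 580 = -580$)
$\frac{1}{-10628 + 9097} - T = \frac{1}{-10628 + 9097} - -580 = \frac{1}{-1531} + 580 = - \frac{1}{1531} + 580 = \frac{887979}{1531}$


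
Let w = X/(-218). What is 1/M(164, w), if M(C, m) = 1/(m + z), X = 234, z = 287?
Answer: 31166/109 ≈ 285.93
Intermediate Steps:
w = -117/109 (w = 234/(-218) = 234*(-1/218) = -117/109 ≈ -1.0734)
M(C, m) = 1/(287 + m) (M(C, m) = 1/(m + 287) = 1/(287 + m))
1/M(164, w) = 1/(1/(287 - 117/109)) = 1/(1/(31166/109)) = 1/(109/31166) = 31166/109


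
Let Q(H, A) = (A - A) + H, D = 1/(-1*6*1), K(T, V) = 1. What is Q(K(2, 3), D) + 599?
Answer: 600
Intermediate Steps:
D = -⅙ (D = 1/(-6*1) = 1/(-6) = -⅙ ≈ -0.16667)
Q(H, A) = H (Q(H, A) = 0 + H = H)
Q(K(2, 3), D) + 599 = 1 + 599 = 600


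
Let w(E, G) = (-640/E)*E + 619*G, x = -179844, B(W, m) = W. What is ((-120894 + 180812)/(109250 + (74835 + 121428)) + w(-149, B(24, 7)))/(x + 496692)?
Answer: 103410303/2304790072 ≈ 0.044868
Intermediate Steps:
w(E, G) = -640 + 619*G
((-120894 + 180812)/(109250 + (74835 + 121428)) + w(-149, B(24, 7)))/(x + 496692) = ((-120894 + 180812)/(109250 + (74835 + 121428)) + (-640 + 619*24))/(-179844 + 496692) = (59918/(109250 + 196263) + (-640 + 14856))/316848 = (59918/305513 + 14216)*(1/316848) = (4343232726/305513)*(1/316848) = 103410303/2304790072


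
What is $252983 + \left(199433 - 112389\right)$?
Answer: $340027$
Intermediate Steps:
$252983 + \left(199433 - 112389\right) = 252983 + 87044 = 340027$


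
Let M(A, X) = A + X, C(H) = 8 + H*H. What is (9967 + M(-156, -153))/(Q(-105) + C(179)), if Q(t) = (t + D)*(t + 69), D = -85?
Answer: 9658/38889 ≈ 0.24835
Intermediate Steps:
C(H) = 8 + H**2
Q(t) = (-85 + t)*(69 + t) (Q(t) = (t - 85)*(t + 69) = (-85 + t)*(69 + t))
(9967 + M(-156, -153))/(Q(-105) + C(179)) = (9967 + (-156 - 153))/((-5865 + (-105)**2 - 16*(-105)) + (8 + 179**2)) = (9967 - 309)/((-5865 + 11025 + 1680) + (8 + 32041)) = 9658/(6840 + 32049) = 9658/38889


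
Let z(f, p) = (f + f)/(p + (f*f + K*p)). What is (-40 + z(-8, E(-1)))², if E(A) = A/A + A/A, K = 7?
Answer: 40401/25 ≈ 1616.0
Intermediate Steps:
E(A) = 2 (E(A) = 1 + 1 = 2)
z(f, p) = 2*f/(f² + 8*p) (z(f, p) = (f + f)/(p + (f*f + 7*p)) = (2*f)/(p + (f² + 7*p)) = (2*f)/(f² + 8*p) = 2*f/(f² + 8*p))
(-40 + z(-8, E(-1)))² = (-40 + 2*(-8)/((-8)² + 8*2))² = (-40 + 2*(-8)/(64 + 16))² = (-40 + 2*(-8)/80)² = (-40 + 2*(-8)*(1/80))² = (-40 - ⅕)² = (-201/5)² = 40401/25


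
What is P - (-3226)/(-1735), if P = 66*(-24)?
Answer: -2751466/1735 ≈ -1585.9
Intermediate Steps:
P = -1584
P - (-3226)/(-1735) = -1584 - (-3226)/(-1735) = -1584 - (-3226)*(-1)/1735 = -1584 - 1*3226/1735 = -1584 - 3226/1735 = -2751466/1735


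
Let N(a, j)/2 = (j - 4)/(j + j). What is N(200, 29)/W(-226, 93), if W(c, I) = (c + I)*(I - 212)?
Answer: 25/458983 ≈ 5.4468e-5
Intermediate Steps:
N(a, j) = (-4 + j)/j (N(a, j) = 2*((j - 4)/(j + j)) = 2*((-4 + j)/((2*j))) = 2*((-4 + j)*(1/(2*j))) = 2*((-4 + j)/(2*j)) = (-4 + j)/j)
W(c, I) = (-212 + I)*(I + c) (W(c, I) = (I + c)*(-212 + I) = (-212 + I)*(I + c))
N(200, 29)/W(-226, 93) = ((-4 + 29)/29)/(93² - 212*93 - 212*(-226) + 93*(-226)) = ((1/29)*25)/(8649 - 19716 + 47912 - 21018) = (25/29)/15827 = (25/29)*(1/15827) = 25/458983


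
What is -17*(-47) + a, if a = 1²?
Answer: 800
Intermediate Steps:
a = 1
-17*(-47) + a = -17*(-47) + 1 = 799 + 1 = 800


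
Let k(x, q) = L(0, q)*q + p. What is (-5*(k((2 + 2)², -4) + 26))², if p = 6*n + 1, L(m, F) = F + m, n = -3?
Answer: 15625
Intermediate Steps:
p = -17 (p = 6*(-3) + 1 = -18 + 1 = -17)
k(x, q) = -17 + q² (k(x, q) = (q + 0)*q - 17 = q*q - 17 = q² - 17 = -17 + q²)
(-5*(k((2 + 2)², -4) + 26))² = (-5*((-17 + (-4)²) + 26))² = (-5*((-17 + 16) + 26))² = (-5*(-1 + 26))² = (-5*25)² = (-125)² = 15625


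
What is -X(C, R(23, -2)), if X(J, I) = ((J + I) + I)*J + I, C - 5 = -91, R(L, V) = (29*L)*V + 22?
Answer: -231748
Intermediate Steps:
R(L, V) = 22 + 29*L*V (R(L, V) = 29*L*V + 22 = 22 + 29*L*V)
C = -86 (C = 5 - 91 = -86)
X(J, I) = I + J*(J + 2*I) (X(J, I) = ((I + J) + I)*J + I = (J + 2*I)*J + I = J*(J + 2*I) + I = I + J*(J + 2*I))
-X(C, R(23, -2)) = -((22 + 29*23*(-2)) + (-86)² + 2*(22 + 29*23*(-2))*(-86)) = -((22 - 1334) + 7396 + 2*(22 - 1334)*(-86)) = -(-1312 + 7396 + 2*(-1312)*(-86)) = -(-1312 + 7396 + 225664) = -1*231748 = -231748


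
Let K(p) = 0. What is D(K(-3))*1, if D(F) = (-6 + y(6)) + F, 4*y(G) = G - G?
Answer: -6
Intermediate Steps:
y(G) = 0 (y(G) = (G - G)/4 = (¼)*0 = 0)
D(F) = -6 + F (D(F) = (-6 + 0) + F = -6 + F)
D(K(-3))*1 = (-6 + 0)*1 = -6*1 = -6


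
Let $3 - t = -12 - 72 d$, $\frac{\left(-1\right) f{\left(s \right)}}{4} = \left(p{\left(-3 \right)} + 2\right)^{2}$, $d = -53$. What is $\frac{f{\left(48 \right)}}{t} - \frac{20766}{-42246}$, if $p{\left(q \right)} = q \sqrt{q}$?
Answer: $\frac{1389721}{2973649} - \frac{16 i \sqrt{3}}{1267} \approx 0.46735 - 0.021873 i$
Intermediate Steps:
$p{\left(q \right)} = q^{\frac{3}{2}}$
$f{\left(s \right)} = - 4 \left(2 - 3 i \sqrt{3}\right)^{2}$ ($f{\left(s \right)} = - 4 \left(\left(-3\right)^{\frac{3}{2}} + 2\right)^{2} = - 4 \left(- 3 i \sqrt{3} + 2\right)^{2} = - 4 \left(2 - 3 i \sqrt{3}\right)^{2}$)
$t = -3801$ ($t = 3 - \left(-12 - -3816\right) = 3 - \left(-12 + 3816\right) = 3 - 3804 = -3801$)
$\frac{f{\left(48 \right)}}{t} - \frac{20766}{-42246} = \frac{92 + 48 i \sqrt{3}}{-3801} - \frac{20766}{-42246} = \left(92 + 48 i \sqrt{3}\right) \left(- \frac{1}{3801}\right) - - \frac{3461}{7041} = \left(- \frac{92}{3801} - \frac{16 i \sqrt{3}}{1267}\right) + \frac{3461}{7041} = \frac{1389721}{2973649} - \frac{16 i \sqrt{3}}{1267}$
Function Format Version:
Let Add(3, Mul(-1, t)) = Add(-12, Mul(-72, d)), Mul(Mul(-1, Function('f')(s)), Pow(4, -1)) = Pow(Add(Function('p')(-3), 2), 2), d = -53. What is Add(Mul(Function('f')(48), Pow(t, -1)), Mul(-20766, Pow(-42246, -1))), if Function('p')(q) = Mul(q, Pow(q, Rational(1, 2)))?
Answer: Add(Rational(1389721, 2973649), Mul(Rational(-16, 1267), I, Pow(3, Rational(1, 2)))) ≈ Add(0.46735, Mul(-0.021873, I))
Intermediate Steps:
Function('p')(q) = Pow(q, Rational(3, 2))
Function('f')(s) = Mul(-4, Pow(Add(2, Mul(-3, I, Pow(3, Rational(1, 2)))), 2)) (Function('f')(s) = Mul(-4, Pow(Add(Pow(-3, Rational(3, 2)), 2), 2)) = Mul(-4, Pow(Add(Mul(-3, I, Pow(3, Rational(1, 2))), 2), 2)) = Mul(-4, Pow(Add(2, Mul(-3, I, Pow(3, Rational(1, 2)))), 2)))
t = -3801 (t = Add(3, Mul(-1, Add(-12, Mul(-72, -53)))) = Add(3, Mul(-1, Add(-12, 3816))) = Add(3, Mul(-1, 3804)) = Add(3, -3804) = -3801)
Add(Mul(Function('f')(48), Pow(t, -1)), Mul(-20766, Pow(-42246, -1))) = Add(Mul(Add(92, Mul(48, I, Pow(3, Rational(1, 2)))), Pow(-3801, -1)), Mul(-20766, Pow(-42246, -1))) = Add(Mul(Add(92, Mul(48, I, Pow(3, Rational(1, 2)))), Rational(-1, 3801)), Mul(-20766, Rational(-1, 42246))) = Add(Add(Rational(-92, 3801), Mul(Rational(-16, 1267), I, Pow(3, Rational(1, 2)))), Rational(3461, 7041)) = Add(Rational(1389721, 2973649), Mul(Rational(-16, 1267), I, Pow(3, Rational(1, 2))))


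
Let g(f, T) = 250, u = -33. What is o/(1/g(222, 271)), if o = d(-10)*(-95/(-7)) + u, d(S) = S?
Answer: -295250/7 ≈ -42179.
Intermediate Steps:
o = -1181/7 (o = -(-950)/(-7) - 33 = -(-950)*(-1)/7 - 33 = -10*95/7 - 33 = -950/7 - 33 = -1181/7 ≈ -168.71)
o/(1/g(222, 271)) = -1181/(7*(1/250)) = -1181/(7*1/250) = -1181/7*250 = -295250/7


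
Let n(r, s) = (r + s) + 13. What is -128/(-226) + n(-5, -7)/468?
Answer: 30065/52884 ≈ 0.56851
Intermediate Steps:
n(r, s) = 13 + r + s
-128/(-226) + n(-5, -7)/468 = -128/(-226) + (13 - 5 - 7)/468 = -128*(-1/226) + 1*(1/468) = 64/113 + 1/468 = 30065/52884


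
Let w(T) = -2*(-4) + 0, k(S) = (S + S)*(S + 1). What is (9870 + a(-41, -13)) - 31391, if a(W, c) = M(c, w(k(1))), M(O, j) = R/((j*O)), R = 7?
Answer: -2238191/104 ≈ -21521.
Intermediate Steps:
k(S) = 2*S*(1 + S) (k(S) = (2*S)*(1 + S) = 2*S*(1 + S))
w(T) = 8 (w(T) = 8 + 0 = 8)
M(O, j) = 7/(O*j) (M(O, j) = 7/((j*O)) = 7/((O*j)) = 7*(1/(O*j)) = 7/(O*j))
a(W, c) = 7/(8*c) (a(W, c) = 7/(c*8) = 7*(⅛)/c = 7/(8*c))
(9870 + a(-41, -13)) - 31391 = (9870 + (7/8)/(-13)) - 31391 = (9870 + (7/8)*(-1/13)) - 31391 = (9870 - 7/104) - 31391 = 1026473/104 - 31391 = -2238191/104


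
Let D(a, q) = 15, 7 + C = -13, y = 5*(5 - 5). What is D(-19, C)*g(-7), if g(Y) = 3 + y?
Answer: 45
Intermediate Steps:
y = 0 (y = 5*0 = 0)
C = -20 (C = -7 - 13 = -20)
g(Y) = 3 (g(Y) = 3 + 0 = 3)
D(-19, C)*g(-7) = 15*3 = 45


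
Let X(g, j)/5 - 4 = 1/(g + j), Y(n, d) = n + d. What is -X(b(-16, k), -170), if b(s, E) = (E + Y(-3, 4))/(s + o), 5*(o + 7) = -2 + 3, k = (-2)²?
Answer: -77506/3881 ≈ -19.971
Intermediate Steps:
Y(n, d) = d + n
k = 4
o = -34/5 (o = -7 + (-2 + 3)/5 = -7 + (⅕)*1 = -7 + ⅕ = -34/5 ≈ -6.8000)
b(s, E) = (1 + E)/(-34/5 + s) (b(s, E) = (E + (4 - 3))/(s - 34/5) = (E + 1)/(-34/5 + s) = (1 + E)/(-34/5 + s))
X(g, j) = 20 + 5/(g + j)
-X(b(-16, k), -170) = -5*(1 + 4*(5*(1 + 4)/(-34 + 5*(-16))) + 4*(-170))/(5*(1 + 4)/(-34 + 5*(-16)) - 170) = -5*(1 + 4*(5*5/(-34 - 80)) - 680)/(5*5/(-34 - 80) - 170) = -5*(1 + 4*(5*5/(-114)) - 680)/(5*5/(-114) - 170) = -5*(1 + 4*(5*(-1/114)*5) - 680)/(5*(-1/114)*5 - 170) = -5*(1 + 4*(-25/114) - 680)/(-25/114 - 170) = -5*(1 - 50/57 - 680)/(-19405/114) = -5*(-114)*(-38753)/(19405*57) = -1*77506/3881 = -77506/3881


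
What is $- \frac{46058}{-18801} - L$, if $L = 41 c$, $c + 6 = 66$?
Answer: $- \frac{46204402}{18801} \approx -2457.6$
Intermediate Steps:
$c = 60$ ($c = -6 + 66 = 60$)
$L = 2460$ ($L = 41 \cdot 60 = 2460$)
$- \frac{46058}{-18801} - L = - \frac{46058}{-18801} - 2460 = \left(-46058\right) \left(- \frac{1}{18801}\right) - 2460 = \frac{46058}{18801} - 2460 = - \frac{46204402}{18801}$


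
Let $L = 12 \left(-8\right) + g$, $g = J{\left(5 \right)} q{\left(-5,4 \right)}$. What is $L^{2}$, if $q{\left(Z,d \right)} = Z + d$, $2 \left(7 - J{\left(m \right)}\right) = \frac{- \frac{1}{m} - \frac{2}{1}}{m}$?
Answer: $\frac{26635921}{2500} \approx 10654.0$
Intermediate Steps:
$J{\left(m \right)} = 7 - \frac{-2 - \frac{1}{m}}{2 m}$ ($J{\left(m \right)} = 7 - \frac{\left(- \frac{1}{m} - \frac{2}{1}\right) \frac{1}{m}}{2} = 7 - \frac{\left(- \frac{1}{m} - 2\right) \frac{1}{m}}{2} = 7 - \frac{\left(-2 - \frac{1}{m}\right) \frac{1}{m}}{2} = 7 - \frac{\frac{1}{m} \left(-2 - \frac{1}{m}\right)}{2} = 7 - \frac{-2 - \frac{1}{m}}{2 m}$)
$g = - \frac{361}{50}$ ($g = \left(7 + \frac{1}{5} + \frac{1}{2 \cdot 25}\right) \left(-5 + 4\right) = \left(7 + \frac{1}{5} + \frac{1}{2} \cdot \frac{1}{25}\right) \left(-1\right) = \left(7 + \frac{1}{5} + \frac{1}{50}\right) \left(-1\right) = \frac{361}{50} \left(-1\right) = - \frac{361}{50} \approx -7.22$)
$L = - \frac{5161}{50}$ ($L = 12 \left(-8\right) - \frac{361}{50} = -96 - \frac{361}{50} = - \frac{5161}{50} \approx -103.22$)
$L^{2} = \left(- \frac{5161}{50}\right)^{2} = \frac{26635921}{2500}$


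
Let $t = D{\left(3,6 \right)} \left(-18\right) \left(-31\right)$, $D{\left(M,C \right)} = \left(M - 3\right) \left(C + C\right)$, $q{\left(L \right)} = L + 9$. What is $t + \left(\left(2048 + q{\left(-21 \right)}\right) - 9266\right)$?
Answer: $-7230$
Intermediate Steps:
$q{\left(L \right)} = 9 + L$
$D{\left(M,C \right)} = 2 C \left(-3 + M\right)$ ($D{\left(M,C \right)} = \left(-3 + M\right) 2 C = 2 C \left(-3 + M\right)$)
$t = 0$ ($t = 2 \cdot 6 \left(-3 + 3\right) \left(-18\right) \left(-31\right) = 2 \cdot 6 \cdot 0 \left(-18\right) \left(-31\right) = 0 \left(-18\right) \left(-31\right) = 0 \left(-31\right) = 0$)
$t + \left(\left(2048 + q{\left(-21 \right)}\right) - 9266\right) = 0 + \left(\left(2048 + \left(9 - 21\right)\right) - 9266\right) = 0 + \left(\left(2048 - 12\right) - 9266\right) = 0 + \left(2036 - 9266\right) = 0 - 7230 = -7230$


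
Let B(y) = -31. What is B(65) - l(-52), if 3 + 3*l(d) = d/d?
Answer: -91/3 ≈ -30.333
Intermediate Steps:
l(d) = -⅔ (l(d) = -1 + (d/d)/3 = -1 + (⅓)*1 = -1 + ⅓ = -⅔)
B(65) - l(-52) = -31 - 1*(-⅔) = -31 + ⅔ = -91/3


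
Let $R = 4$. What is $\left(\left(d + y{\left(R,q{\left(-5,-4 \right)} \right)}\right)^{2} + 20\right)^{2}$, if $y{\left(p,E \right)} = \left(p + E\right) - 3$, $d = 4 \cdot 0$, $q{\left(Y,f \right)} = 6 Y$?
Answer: $741321$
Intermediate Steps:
$d = 0$
$y{\left(p,E \right)} = -3 + E + p$ ($y{\left(p,E \right)} = \left(E + p\right) - 3 = -3 + E + p$)
$\left(\left(d + y{\left(R,q{\left(-5,-4 \right)} \right)}\right)^{2} + 20\right)^{2} = \left(\left(0 + \left(-3 + 6 \left(-5\right) + 4\right)\right)^{2} + 20\right)^{2} = \left(\left(0 - 29\right)^{2} + 20\right)^{2} = \left(\left(-29\right)^{2} + 20\right)^{2} = \left(841 + 20\right)^{2} = 861^{2} = 741321$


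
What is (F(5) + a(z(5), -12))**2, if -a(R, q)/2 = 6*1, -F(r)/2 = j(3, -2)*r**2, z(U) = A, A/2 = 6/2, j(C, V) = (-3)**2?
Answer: 213444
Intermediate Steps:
j(C, V) = 9
A = 6 (A = 2*(6/2) = 2*(6*(1/2)) = 2*3 = 6)
z(U) = 6
F(r) = -18*r**2
a(R, q) = -12
(F(5) + a(z(5), -12))**2 = (-18*5**2 - 12)**2 = (-18*25 - 12)**2 = (-450 - 12)**2 = (-462)**2 = 213444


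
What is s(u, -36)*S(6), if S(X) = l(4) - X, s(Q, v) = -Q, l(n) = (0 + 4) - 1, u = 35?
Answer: 105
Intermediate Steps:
l(n) = 3 (l(n) = 4 - 1 = 3)
S(X) = 3 - X
s(u, -36)*S(6) = (-1*35)*(3 - 1*6) = -35*(3 - 6) = -35*(-3) = 105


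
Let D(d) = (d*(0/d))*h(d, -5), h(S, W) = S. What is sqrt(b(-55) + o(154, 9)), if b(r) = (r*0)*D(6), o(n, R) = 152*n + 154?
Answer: 3*sqrt(2618) ≈ 153.50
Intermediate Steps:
D(d) = 0 (D(d) = (d*(0/d))*d = (d*0)*d = 0*d = 0)
o(n, R) = 154 + 152*n
b(r) = 0 (b(r) = (r*0)*0 = 0*0 = 0)
sqrt(b(-55) + o(154, 9)) = sqrt(0 + (154 + 152*154)) = sqrt(0 + (154 + 23408)) = sqrt(0 + 23562) = sqrt(23562) = 3*sqrt(2618)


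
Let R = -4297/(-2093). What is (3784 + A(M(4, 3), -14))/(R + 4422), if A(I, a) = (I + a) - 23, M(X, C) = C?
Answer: 7848750/9259543 ≈ 0.84764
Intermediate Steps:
R = 4297/2093 (R = -4297*(-1/2093) = 4297/2093 ≈ 2.0530)
A(I, a) = -23 + I + a
(3784 + A(M(4, 3), -14))/(R + 4422) = (3784 + (-23 + 3 - 14))/(4297/2093 + 4422) = (3784 - 34)/(9259543/2093) = 3750*(2093/9259543) = 7848750/9259543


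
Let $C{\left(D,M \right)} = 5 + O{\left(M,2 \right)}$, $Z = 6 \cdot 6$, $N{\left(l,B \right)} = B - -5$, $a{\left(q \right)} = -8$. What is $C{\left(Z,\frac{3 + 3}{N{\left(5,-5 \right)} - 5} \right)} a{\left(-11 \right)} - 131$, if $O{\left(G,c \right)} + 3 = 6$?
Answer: $-195$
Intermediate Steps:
$O{\left(G,c \right)} = 3$ ($O{\left(G,c \right)} = -3 + 6 = 3$)
$N{\left(l,B \right)} = 5 + B$ ($N{\left(l,B \right)} = B + 5 = 5 + B$)
$Z = 36$
$C{\left(D,M \right)} = 8$ ($C{\left(D,M \right)} = 5 + 3 = 8$)
$C{\left(Z,\frac{3 + 3}{N{\left(5,-5 \right)} - 5} \right)} a{\left(-11 \right)} - 131 = 8 \left(-8\right) - 131 = -64 - 131 = -195$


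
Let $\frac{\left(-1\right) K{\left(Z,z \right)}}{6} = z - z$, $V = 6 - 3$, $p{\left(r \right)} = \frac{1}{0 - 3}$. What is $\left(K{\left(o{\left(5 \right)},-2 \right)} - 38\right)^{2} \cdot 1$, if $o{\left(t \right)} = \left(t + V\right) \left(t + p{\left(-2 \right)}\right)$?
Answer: $1444$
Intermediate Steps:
$p{\left(r \right)} = - \frac{1}{3}$ ($p{\left(r \right)} = \frac{1}{-3} = - \frac{1}{3}$)
$V = 3$ ($V = 6 - 3 = 3$)
$o{\left(t \right)} = \left(3 + t\right) \left(- \frac{1}{3} + t\right)$ ($o{\left(t \right)} = \left(t + 3\right) \left(t - \frac{1}{3}\right) = \left(3 + t\right) \left(- \frac{1}{3} + t\right)$)
$K{\left(Z,z \right)} = 0$ ($K{\left(Z,z \right)} = - 6 \left(z - z\right) = \left(-6\right) 0 = 0$)
$\left(K{\left(o{\left(5 \right)},-2 \right)} - 38\right)^{2} \cdot 1 = \left(0 - 38\right)^{2} \cdot 1 = \left(-38\right)^{2} \cdot 1 = 1444 \cdot 1 = 1444$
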